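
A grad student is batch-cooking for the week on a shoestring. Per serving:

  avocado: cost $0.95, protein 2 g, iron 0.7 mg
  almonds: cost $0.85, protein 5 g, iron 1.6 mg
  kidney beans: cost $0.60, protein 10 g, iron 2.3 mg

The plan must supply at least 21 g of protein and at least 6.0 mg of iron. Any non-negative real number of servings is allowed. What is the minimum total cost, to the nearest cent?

Minimising a linear cost over {protein ≥ 21, iron ≥ 6.0, servings ≥ 0} — the optimum is at a vertex, using one or two foods.
avocado only: max(21/2, 6.0/0.7) = 10.5 servings → $9.97.
almonds only: max(21/5, 6.0/1.6) = 4.2 servings → $3.57.
kidney beans only: max(21/10, 6.0/2.3) = 2.609 servings → $1.57.
avocado + almonds with both targets exact would need a negative amount; discard.
avocado + kidney beans with both tight: 4.875 servings and 1.125 servings → $5.31.
almonds + kidney beans with both tight: 2.6 servings and 0.8 servings → $2.69.
The minimum over all feasible corners is $1.57.

$1.57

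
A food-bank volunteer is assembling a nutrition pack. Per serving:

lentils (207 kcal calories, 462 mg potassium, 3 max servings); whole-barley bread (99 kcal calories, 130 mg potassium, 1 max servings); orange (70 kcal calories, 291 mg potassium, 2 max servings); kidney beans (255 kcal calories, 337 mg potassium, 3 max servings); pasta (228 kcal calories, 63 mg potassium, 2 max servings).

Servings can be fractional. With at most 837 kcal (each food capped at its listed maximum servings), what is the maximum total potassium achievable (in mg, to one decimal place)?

2068.4 mg

Potassium per kcal: orange 4.157, lentils 2.232, kidney beans 1.322, whole-barley bread 1.313, pasta 0.2763.
Take 2 servings of orange: uses 140 kcal, +582.0 mg potassium (running total 582.0 mg).
Take 3 servings of lentils: uses 621 kcal, +1386.0 mg potassium (running total 1968.0 mg).
Take 0.298 servings of kidney beans: uses 76 kcal, +100.4 mg potassium (running total 2068.4 mg).
Greedy by best ratio exhausts the calories allowance optimally: 2068.4 mg.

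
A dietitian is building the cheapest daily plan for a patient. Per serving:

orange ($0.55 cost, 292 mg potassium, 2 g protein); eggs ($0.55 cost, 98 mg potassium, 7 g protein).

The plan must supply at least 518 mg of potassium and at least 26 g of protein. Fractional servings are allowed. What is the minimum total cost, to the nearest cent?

$2.27

The cheapest plan sits at a corner of the feasible region — with two constraints it uses at most two foods.
orange only: max(518/292, 26/2) = 13 servings → $7.15.
eggs only: max(518/98, 26/7) = 5.286 servings → $2.91.
orange + eggs with both tight: 0.5833 servings and 3.548 servings → $2.27.
The minimum over all feasible corners is $2.27.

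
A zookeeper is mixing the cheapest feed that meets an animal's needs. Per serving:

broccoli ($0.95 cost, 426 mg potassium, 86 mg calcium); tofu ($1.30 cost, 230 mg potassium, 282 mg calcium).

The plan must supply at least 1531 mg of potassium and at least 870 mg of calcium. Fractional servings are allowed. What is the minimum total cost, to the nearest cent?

$5.29

Minimising a linear cost over {potassium ≥ 1531, calcium ≥ 870, servings ≥ 0} — the optimum is at a vertex, using one or two foods.
broccoli only: max(1531/426, 870/86) = 10.12 servings → $9.61.
tofu only: max(1531/230, 870/282) = 6.657 servings → $8.65.
broccoli + tofu with both tight: 2.308 servings and 2.381 servings → $5.29.
So the least-cost plan costs $5.29.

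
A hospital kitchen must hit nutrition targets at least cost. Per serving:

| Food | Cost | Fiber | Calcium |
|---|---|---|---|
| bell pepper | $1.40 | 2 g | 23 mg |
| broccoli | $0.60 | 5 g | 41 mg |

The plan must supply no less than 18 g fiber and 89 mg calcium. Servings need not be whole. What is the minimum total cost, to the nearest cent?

$2.16

bell pepper only: max(18/2, 89/23) = 9 servings → $12.60.
broccoli only: max(18/5, 89/41) = 3.6 servings → $2.16.
bell pepper + broccoli: intersection lies outside the first quadrant.
The minimum over all feasible corners is $2.16.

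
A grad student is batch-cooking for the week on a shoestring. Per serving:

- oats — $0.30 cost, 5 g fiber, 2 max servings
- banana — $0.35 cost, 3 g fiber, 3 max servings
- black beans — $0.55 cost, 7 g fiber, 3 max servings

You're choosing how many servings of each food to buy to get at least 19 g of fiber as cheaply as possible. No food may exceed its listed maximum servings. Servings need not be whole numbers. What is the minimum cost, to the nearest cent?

Cost per g of fiber: oats $0.0600, black beans $0.0786, banana $0.1167.
Take 2 servings of oats: +10.0 g fiber for $0.60 (total $0.60, still need 9.0 g).
Take 1.286 servings of black beans: +9.0 g fiber for $0.71 (total $1.31, still need 0.0 g).
Filling from the cheapest source first is optimal under one linear minimum: $1.31.

$1.31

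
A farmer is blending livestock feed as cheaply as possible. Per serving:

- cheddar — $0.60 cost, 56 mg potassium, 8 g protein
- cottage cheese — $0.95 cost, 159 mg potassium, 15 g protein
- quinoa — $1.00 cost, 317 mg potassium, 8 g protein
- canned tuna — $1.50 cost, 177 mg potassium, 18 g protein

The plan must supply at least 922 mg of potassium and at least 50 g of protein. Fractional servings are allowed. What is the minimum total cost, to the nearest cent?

$4.00

Check every corner: each single food scaled to meet both minima, and each pair solved so both constraints bind.
cheddar only: max(922/56, 50/8) = 16.46 servings → $9.88.
cottage cheese only: max(922/159, 50/15) = 5.799 servings → $5.51.
quinoa only: max(922/317, 50/8) = 6.25 servings → $6.25.
canned tuna only: max(922/177, 50/18) = 5.209 servings → $7.81.
cheddar + cottage cheese: the both-tight solution has a negative serving — not a feasible corner.
cheddar + quinoa with both tight: 4.058 servings and 2.192 servings → $4.63.
cheddar + canned tuna: the both-tight solution has a negative serving — not a feasible corner.
cottage cheese + quinoa with both tight: 2.433 servings and 1.688 servings → $4.00.
cottage cheese + canned tuna with both targets exact would need a negative amount; discard.
quinoa + canned tuna with both tight: 1.806 servings and 1.975 servings → $4.77.
Cheapest feasible corner: $4.00.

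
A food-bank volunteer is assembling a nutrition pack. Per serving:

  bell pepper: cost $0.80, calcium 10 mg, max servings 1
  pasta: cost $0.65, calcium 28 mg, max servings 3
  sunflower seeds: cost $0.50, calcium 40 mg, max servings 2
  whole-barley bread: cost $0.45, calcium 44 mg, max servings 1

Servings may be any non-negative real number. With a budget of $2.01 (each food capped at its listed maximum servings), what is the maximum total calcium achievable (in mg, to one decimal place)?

Calcium per dollar: whole-barley bread 97.78, sunflower seeds 80, pasta 43.08, bell pepper 12.5.
Take 1 serving of whole-barley bread: spends $0.45, +44.0 mg calcium (running total 44.0 mg).
Take 2 servings of sunflower seeds: spends $1.00, +80.0 mg calcium (running total 124.0 mg).
Take 0.8615 servings of pasta: spends $0.56, +24.1 mg calcium (running total 148.1 mg).
Greedy by best ratio exhausts the cost allowance optimally: 148.1 mg.

148.1 mg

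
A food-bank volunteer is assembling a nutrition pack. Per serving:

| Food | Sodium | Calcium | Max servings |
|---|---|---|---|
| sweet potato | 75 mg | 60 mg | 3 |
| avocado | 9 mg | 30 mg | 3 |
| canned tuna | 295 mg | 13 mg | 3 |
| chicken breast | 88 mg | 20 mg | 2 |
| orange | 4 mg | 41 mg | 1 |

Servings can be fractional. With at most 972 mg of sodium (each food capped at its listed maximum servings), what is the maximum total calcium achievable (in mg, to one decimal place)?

374.8 mg

Calcium per mg sodium: orange 10.25, avocado 3.333, sweet potato 0.8, chicken breast 0.2273, canned tuna 0.04407.
Take 1 serving of orange: uses 4 mg sodium, +41.0 mg calcium (running total 41.0 mg).
Take 3 servings of avocado: uses 27 mg sodium, +90.0 mg calcium (running total 131.0 mg).
Take 3 servings of sweet potato: uses 225 mg sodium, +180.0 mg calcium (running total 311.0 mg).
Take 2 servings of chicken breast: uses 176 mg sodium, +40.0 mg calcium (running total 351.0 mg).
Take 1.831 servings of canned tuna: uses 540 mg sodium, +23.8 mg calcium (running total 374.8 mg).
Greedy by best ratio exhausts the sodium allowance optimally: 374.8 mg.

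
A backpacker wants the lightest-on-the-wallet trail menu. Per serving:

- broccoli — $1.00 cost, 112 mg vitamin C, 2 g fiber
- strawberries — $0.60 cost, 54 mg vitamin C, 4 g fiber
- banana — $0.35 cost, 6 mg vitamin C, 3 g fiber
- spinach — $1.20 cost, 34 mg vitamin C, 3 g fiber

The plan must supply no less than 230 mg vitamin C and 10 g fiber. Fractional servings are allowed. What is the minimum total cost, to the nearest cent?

A basic optimal solution has at most two foods positive. Try each food alone and each pair with both targets met exactly.
broccoli only: max(230/112, 10/2) = 5 servings → $5.00.
strawberries only: max(230/54, 10/4) = 4.259 servings → $2.56.
banana only: max(230/6, 10/3) = 38.33 servings → $13.42.
spinach only: max(230/34, 10/3) = 6.765 servings → $8.12.
broccoli + strawberries with both tight: 1.118 servings and 1.941 servings → $2.28.
broccoli + banana with both tight: 1.944 servings and 2.037 servings → $2.66.
broccoli + spinach with both tight: 1.306 servings and 2.463 servings → $4.26.
strawberries + banana with both targets exact would need a negative amount; discard.
strawberries + spinach: intersection lies outside the first quadrant.
banana + spinach with both targets exact would need a negative amount; discard.
The minimum over all feasible corners is $2.28.

$2.28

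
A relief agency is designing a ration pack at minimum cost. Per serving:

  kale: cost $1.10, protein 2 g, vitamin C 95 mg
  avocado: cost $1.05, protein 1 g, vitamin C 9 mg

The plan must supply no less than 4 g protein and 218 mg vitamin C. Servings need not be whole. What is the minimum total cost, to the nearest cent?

$2.52

Two binding constraints pin down two serving amounts, so the optimal mix uses at most two foods. The candidates are each food alone (scaled to the tighter of protein/vitamin C) and each pair with both constraints tight.
kale only: max(4/2, 218/95) = 2.295 servings → $2.52.
avocado only: max(4/1, 218/9) = 24.22 servings → $25.43.
kale + avocado: the both-tight solution has a negative serving — not a feasible corner.
Cheapest feasible corner: $2.52.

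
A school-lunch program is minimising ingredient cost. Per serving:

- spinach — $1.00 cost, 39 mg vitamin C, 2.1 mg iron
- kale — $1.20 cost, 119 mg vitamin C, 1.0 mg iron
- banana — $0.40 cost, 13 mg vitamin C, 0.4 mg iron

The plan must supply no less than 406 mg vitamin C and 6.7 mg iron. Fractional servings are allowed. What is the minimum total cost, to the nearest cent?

$5.22

Minimising a linear cost over {vitamin C ≥ 406, iron ≥ 6.7, servings ≥ 0} — the optimum is at a vertex, using one or two foods.
spinach only: max(406/39, 6.7/2.1) = 10.41 servings → $10.41.
kale only: max(406/119, 6.7/1.0) = 6.7 servings → $8.04.
banana only: max(406/13, 6.7/0.4) = 31.23 servings → $12.49.
spinach + kale with both tight: 1.855 servings and 2.804 servings → $5.22.
spinach + banana: the both-tight solution has a negative serving — not a feasible corner.
kale + banana with both tight: 2.176 servings and 11.31 servings → $7.14.
Cheapest feasible corner: $5.22.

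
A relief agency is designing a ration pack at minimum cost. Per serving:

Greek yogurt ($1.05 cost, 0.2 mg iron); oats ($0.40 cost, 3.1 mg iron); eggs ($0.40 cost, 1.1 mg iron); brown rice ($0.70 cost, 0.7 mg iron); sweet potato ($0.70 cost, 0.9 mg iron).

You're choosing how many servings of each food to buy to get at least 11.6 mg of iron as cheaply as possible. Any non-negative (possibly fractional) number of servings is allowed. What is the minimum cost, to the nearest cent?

$1.50

Cost per mg of iron: oats $0.1290, eggs $0.3636, sweet potato $0.7778, brown rice $1.0000, Greek yogurt $5.2500.
With no serving limits, use only oats: 11.6 mg / 3.1 mg = 3.742 servings × $0.40 = $1.50.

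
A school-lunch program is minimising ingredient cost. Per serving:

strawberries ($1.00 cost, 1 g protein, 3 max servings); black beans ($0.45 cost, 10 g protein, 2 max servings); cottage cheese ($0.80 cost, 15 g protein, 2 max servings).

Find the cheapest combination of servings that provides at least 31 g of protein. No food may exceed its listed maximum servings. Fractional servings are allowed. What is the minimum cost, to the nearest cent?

$1.49

Cost per g of protein: black beans $0.0450, cottage cheese $0.0533, strawberries $1.0000.
Take 2 servings of black beans: +20.0 g protein for $0.90 (total $0.90, still need 11.0 g).
Take 0.7333 servings of cottage cheese: +11.0 g protein for $0.59 (total $1.49, still need 0.0 g).
Greedy by cheapest-per-g is optimal for a single linear constraint, so the minimum cost is $1.49.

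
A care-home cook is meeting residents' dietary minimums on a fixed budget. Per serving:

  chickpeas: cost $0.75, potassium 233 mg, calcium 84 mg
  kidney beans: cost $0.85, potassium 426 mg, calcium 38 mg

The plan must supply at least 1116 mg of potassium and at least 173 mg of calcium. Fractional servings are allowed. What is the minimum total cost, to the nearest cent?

$2.56

Two binding constraints pin down two serving amounts, so the optimal mix uses at most two foods. The candidates are each food alone (scaled to the tighter of potassium/calcium) and each pair with both constraints tight.
chickpeas only: max(1116/233, 173/84) = 4.79 servings → $3.59.
kidney beans only: max(1116/426, 173/38) = 4.553 servings → $3.87.
chickpeas + kidney beans with both tight: 1.162 servings and 1.984 servings → $2.56.
The minimum over all feasible corners is $2.56.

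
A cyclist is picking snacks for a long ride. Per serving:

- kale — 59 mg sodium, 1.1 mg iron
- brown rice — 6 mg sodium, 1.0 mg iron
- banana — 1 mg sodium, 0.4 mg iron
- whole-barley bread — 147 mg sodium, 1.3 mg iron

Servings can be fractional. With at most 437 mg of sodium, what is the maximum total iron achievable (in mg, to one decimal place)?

Iron per mg sodium: banana 0.4, brown rice 0.1667, kale 0.01864, whole-barley bread 0.008844.
With no serving limits, spend the whole sodium allowance on banana: 437 mg / 1 mg × 0.4 mg = 174.8 mg.

174.8 mg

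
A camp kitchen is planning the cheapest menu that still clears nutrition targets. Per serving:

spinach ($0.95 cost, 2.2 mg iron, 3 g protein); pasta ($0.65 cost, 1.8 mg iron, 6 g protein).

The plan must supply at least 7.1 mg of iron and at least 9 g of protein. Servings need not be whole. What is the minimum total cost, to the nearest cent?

Two binding constraints pin down two serving amounts, so the optimal mix uses at most two foods. The candidates are each food alone (scaled to the tighter of iron/protein) and each pair with both constraints tight.
spinach only: max(7.1/2.2, 9/3) = 3.227 servings → $3.07.
pasta only: max(7.1/1.8, 9/6) = 3.944 servings → $2.56.
spinach + pasta with both targets exact would need a negative amount; discard.
So the least-cost plan costs $2.56.

$2.56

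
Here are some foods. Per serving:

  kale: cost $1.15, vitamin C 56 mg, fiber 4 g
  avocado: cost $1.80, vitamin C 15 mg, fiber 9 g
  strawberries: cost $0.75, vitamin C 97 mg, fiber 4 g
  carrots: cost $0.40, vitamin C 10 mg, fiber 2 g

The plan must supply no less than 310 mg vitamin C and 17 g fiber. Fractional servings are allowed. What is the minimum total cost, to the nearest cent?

$3.19

Check every corner: each single food scaled to meet both minima, and each pair solved so both constraints bind.
kale only: max(310/56, 17/4) = 5.536 servings → $6.37.
avocado only: max(310/15, 17/9) = 20.67 servings → $37.20.
strawberries only: max(310/97, 17/4) = 4.25 servings → $3.19.
carrots only: max(310/10, 17/2) = 31 servings → $12.40.
kale + avocado: the both-tight solution has a negative serving — not a feasible corner.
kale + strawberries with both tight: 2.494 servings and 1.756 servings → $4.19.
kale + carrots with both targets exact would need a negative amount; discard.
avocado + strawberries with both tight: 0.5031 servings and 3.118 servings → $3.24.
avocado + carrots with both targets exact would need a negative amount; discard.
strawberries + carrots with both tight: 2.922 servings and 2.656 servings → $3.25.
The minimum over all feasible corners is $3.19.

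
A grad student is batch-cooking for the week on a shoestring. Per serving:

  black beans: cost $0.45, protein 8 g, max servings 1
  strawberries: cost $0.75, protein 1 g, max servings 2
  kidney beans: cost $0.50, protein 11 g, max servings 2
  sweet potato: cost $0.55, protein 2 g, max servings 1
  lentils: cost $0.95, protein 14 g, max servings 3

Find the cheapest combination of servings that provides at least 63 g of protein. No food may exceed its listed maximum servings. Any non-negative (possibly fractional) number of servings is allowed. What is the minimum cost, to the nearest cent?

$3.69

Cost per g of protein: kidney beans $0.0455, black beans $0.0563, lentils $0.0679, sweet potato $0.2750, strawberries $0.7500.
Take 2 servings of kidney beans: +22.0 g protein for $1.00 (total $1.00, still need 41.0 g).
Take 1 serving of black beans: +8.0 g protein for $0.45 (total $1.45, still need 33.0 g).
Take 2.357 servings of lentils: +33.0 g protein for $2.24 (total $3.69, still need 0.0 g).
Greedy by cheapest-per-g is optimal for a single linear constraint, so the minimum cost is $3.69.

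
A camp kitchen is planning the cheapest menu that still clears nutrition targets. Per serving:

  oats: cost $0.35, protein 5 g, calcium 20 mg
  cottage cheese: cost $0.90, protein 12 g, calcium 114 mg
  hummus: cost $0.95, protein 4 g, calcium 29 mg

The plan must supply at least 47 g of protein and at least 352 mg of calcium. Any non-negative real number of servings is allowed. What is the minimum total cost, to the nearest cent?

$3.44

This is a tiny linear program; its minimum lies at a vertex of the feasible set. List the vertices and price them.
oats only: max(47/5, 352/20) = 17.6 servings → $6.16.
cottage cheese only: max(47/12, 352/114) = 3.917 servings → $3.52.
hummus only: max(47/4, 352/29) = 12.14 servings → $11.53.
oats + cottage cheese with both tight: 3.436 servings and 2.485 servings → $3.44.
oats + hummus: intersection lies outside the first quadrant.
cottage cheese + hummus with both tight: 0.4167 servings and 10.5 servings → $10.35.
The minimum over all feasible corners is $3.44.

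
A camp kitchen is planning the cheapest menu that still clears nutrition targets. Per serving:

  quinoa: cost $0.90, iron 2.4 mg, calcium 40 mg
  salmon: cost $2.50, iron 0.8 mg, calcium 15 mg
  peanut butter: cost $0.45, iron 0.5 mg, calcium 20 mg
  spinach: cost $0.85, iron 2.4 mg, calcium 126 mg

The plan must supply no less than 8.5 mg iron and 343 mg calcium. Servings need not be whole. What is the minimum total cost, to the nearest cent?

$3.01

Compare the cost at each extreme point of the feasible region.
quinoa only: max(8.5/2.4, 343/40) = 8.575 servings → $7.72.
salmon only: max(8.5/0.8, 343/15) = 22.87 servings → $57.17.
peanut butter only: max(8.5/0.5, 343/20) = 17.15 servings → $7.72.
spinach only: max(8.5/2.4, 343/126) = 3.542 servings → $3.01.
quinoa + salmon with both targets exact would need a negative amount; discard.
quinoa + peanut butter: intersection lies outside the first quadrant.
quinoa + spinach with both tight: 1.201 servings and 2.341 servings → $3.07.
salmon + peanut butter: the both-tight solution has a negative serving — not a feasible corner.
salmon + spinach with both tight: 3.824 servings and 2.267 servings → $11.49.
peanut butter + spinach with both tight: 16.52 servings and 0.1 servings → $7.52.
The minimum over all feasible corners is $3.01.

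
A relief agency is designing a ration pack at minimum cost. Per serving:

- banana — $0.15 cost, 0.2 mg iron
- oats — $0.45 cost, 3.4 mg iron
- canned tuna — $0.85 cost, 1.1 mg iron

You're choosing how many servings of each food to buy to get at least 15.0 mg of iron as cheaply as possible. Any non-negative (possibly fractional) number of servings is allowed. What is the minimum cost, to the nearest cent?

Cost per mg of iron: oats $0.1324, banana $0.7500, canned tuna $0.7727.
With no serving limits, use only oats: 15.0 mg / 3.4 mg = 4.412 servings × $0.45 = $1.99.

$1.99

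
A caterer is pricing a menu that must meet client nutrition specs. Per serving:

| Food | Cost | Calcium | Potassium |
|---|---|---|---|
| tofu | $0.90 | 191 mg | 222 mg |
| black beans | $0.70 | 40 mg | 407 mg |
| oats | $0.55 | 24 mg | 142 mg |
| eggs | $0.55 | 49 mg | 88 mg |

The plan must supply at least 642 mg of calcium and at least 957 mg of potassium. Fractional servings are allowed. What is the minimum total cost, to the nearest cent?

$3.32

An LP optimum is at a vertex; with two nutrient constraints at most two foods are used. Check each candidate.
tofu only: max(642/191, 957/222) = 4.311 servings → $3.88.
black beans only: max(642/40, 957/407) = 16.05 servings → $11.23.
oats only: max(642/24, 957/142) = 26.75 servings → $14.71.
eggs only: max(642/49, 957/88) = 13.1 servings → $7.21.
tofu + black beans with both tight: 3.239 servings and 0.5847 servings → $3.32.
tofu + oats with both tight: 3.129 servings and 1.847 servings → $3.83.
tofu + eggs with both tight: 1.619 servings and 6.79 servings → $5.19.
black beans + oats: intersection lies outside the first quadrant.
black beans + eggs: intersection lies outside the first quadrant.
oats + eggs: the both-tight solution has a negative serving — not a feasible corner.
Cheapest feasible corner: $3.32.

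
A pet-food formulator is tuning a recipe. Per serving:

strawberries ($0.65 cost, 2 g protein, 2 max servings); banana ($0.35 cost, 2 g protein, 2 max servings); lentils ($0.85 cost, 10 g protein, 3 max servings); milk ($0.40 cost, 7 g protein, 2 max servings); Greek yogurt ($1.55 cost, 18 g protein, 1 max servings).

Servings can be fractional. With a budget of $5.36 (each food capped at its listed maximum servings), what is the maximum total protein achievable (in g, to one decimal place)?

Protein per dollar: milk 17.5, lentils 11.76, Greek yogurt 11.61, banana 5.714, strawberries 3.077.
Take 2 servings of milk: spends $0.80, +14.0 g protein (running total 14.0 g).
Take 3 servings of lentils: spends $2.55, +30.0 g protein (running total 44.0 g).
Take 1 serving of Greek yogurt: spends $1.55, +18.0 g protein (running total 62.0 g).
Take 1.314 servings of banana: spends $0.46, +2.6 g protein (running total 64.6 g).
Filling greedily by protein-per-dollar is optimal for one linear limit, giving 64.6 g.

64.6 g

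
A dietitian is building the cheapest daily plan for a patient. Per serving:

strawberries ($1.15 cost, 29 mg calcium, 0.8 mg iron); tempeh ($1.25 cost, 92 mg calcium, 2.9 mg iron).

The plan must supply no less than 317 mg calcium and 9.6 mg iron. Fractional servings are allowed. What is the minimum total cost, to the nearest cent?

An LP optimum is at a vertex; with two nutrient constraints at most two foods are used. Check each candidate.
strawberries only: max(317/29, 9.6/0.8) = 12 servings → $13.80.
tempeh only: max(317/92, 9.6/2.9) = 3.446 servings → $4.31.
strawberries + tempeh with both tight: 3.438 servings and 2.362 servings → $6.91.
The minimum over all feasible corners is $4.31.

$4.31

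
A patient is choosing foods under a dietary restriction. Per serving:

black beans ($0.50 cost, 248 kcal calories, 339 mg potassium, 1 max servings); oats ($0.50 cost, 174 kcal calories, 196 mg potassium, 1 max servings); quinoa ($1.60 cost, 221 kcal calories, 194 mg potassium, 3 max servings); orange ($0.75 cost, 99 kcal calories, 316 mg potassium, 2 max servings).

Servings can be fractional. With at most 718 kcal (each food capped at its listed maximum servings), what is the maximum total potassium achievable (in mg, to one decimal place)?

1253.0 mg

Potassium per kcal: orange 3.192, black beans 1.367, oats 1.126, quinoa 0.8778.
Take 2 servings of orange: uses 198 kcal, +632.0 mg potassium (running total 632.0 mg).
Take 1 serving of black beans: uses 248 kcal, +339.0 mg potassium (running total 971.0 mg).
Take 1 serving of oats: uses 174 kcal, +196.0 mg potassium (running total 1167.0 mg).
Take 0.4434 servings of quinoa: uses 98 kcal, +86.0 mg potassium (running total 1253.0 mg).
Filling greedily by potassium-per-kcal is optimal for one linear limit, giving 1253.0 mg.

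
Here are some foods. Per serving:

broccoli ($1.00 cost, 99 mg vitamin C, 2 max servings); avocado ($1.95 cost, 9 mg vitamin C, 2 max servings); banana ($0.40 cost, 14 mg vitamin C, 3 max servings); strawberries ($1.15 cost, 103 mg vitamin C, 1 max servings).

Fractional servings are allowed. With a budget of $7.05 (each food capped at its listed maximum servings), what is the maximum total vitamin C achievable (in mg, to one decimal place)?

355.5 mg

Vitamin C per dollar: broccoli 99, strawberries 89.57, banana 35, avocado 4.615.
Take 2 servings of broccoli: spends $2.00, +198.0 mg vitamin C (running total 198.0 mg).
Take 1 serving of strawberries: spends $1.15, +103.0 mg vitamin C (running total 301.0 mg).
Take 3 servings of banana: spends $1.20, +42.0 mg vitamin C (running total 343.0 mg).
Take 1.385 servings of avocado: spends $2.70, +12.5 mg vitamin C (running total 355.5 mg).
Filling greedily by vitamin C-per-dollar is optimal for one linear limit, giving 355.5 mg.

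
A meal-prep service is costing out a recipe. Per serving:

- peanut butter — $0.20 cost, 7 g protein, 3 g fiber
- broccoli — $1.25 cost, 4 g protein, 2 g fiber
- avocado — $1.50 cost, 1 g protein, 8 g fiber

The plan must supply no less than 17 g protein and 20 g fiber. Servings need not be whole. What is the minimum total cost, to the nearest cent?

The cheapest plan sits at a corner of the feasible region — with two constraints it uses at most two foods.
peanut butter only: max(17/7, 20/3) = 6.667 servings → $1.33.
broccoli only: max(17/4, 20/2) = 10 servings → $12.50.
avocado only: max(17/1, 20/8) = 17 servings → $25.50.
peanut butter + broccoli with both targets exact would need a negative amount; discard.
peanut butter + avocado with both tight: 2.189 servings and 1.679 servings → $2.96.
broccoli + avocado with both tight: 3.867 servings and 1.533 servings → $7.13.
So the least-cost plan costs $1.33.

$1.33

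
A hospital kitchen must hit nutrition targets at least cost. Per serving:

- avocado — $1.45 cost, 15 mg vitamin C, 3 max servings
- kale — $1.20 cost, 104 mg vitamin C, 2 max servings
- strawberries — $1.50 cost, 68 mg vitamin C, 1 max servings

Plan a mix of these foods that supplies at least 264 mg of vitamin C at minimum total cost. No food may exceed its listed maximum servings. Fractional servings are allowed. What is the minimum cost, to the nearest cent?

$3.64

Cost per mg of vitamin C: kale $0.0115, strawberries $0.0221, avocado $0.0967.
Take 2 servings of kale: +208.0 mg vitamin C for $2.40 (total $2.40, still need 56.0 mg).
Take 0.8235 servings of strawberries: +56.0 mg vitamin C for $1.24 (total $3.64, still need 0.0 mg).
Filling from the cheapest source first is optimal under one linear minimum: $3.64.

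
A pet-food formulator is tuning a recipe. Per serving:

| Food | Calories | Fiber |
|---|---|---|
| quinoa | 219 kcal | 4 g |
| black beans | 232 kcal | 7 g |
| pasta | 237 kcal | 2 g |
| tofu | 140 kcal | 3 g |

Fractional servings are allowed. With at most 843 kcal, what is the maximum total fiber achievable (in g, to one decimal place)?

Fiber per kcal: black beans 0.03017, tofu 0.02143, quinoa 0.01826, pasta 0.008439.
With no serving limits, spend the whole calories allowance on black beans: 843 kcal / 232 kcal × 7 g = 25.4 g.

25.4 g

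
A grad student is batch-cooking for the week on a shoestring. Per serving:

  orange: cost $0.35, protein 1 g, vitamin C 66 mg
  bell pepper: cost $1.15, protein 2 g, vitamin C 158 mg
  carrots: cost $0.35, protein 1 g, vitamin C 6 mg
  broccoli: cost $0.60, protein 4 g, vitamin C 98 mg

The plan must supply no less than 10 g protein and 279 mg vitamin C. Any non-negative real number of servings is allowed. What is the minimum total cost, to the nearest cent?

$1.66

orange only: max(10/1, 279/66) = 10 servings → $3.50.
bell pepper only: max(10/2, 279/158) = 5 servings → $5.75.
carrots only: max(10/1, 279/6) = 46.5 servings → $16.27.
broccoli only: max(10/4, 279/98) = 2.847 servings → $1.71.
orange + bell pepper: the both-tight solution has a negative serving — not a feasible corner.
orange + carrots with both tight: 3.65 servings and 6.35 servings → $3.50.
orange + broccoli with both tight: 0.8193 servings and 2.295 servings → $1.66.
bell pepper + carrots with both tight: 1.5 servings and 7 servings → $4.17.
bell pepper + broccoli with both tight: 0.3119 servings and 2.344 servings → $1.77.
carrots + broccoli: intersection lies outside the first quadrant.
Cheapest feasible corner: $1.66.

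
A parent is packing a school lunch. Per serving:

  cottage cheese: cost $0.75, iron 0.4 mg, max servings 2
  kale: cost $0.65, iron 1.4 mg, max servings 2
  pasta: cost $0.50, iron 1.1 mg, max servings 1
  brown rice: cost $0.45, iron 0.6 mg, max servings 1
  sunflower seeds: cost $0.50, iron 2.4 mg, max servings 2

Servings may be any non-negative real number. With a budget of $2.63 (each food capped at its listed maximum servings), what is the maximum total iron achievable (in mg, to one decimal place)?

8.3 mg

Iron per dollar: sunflower seeds 4.8, pasta 2.2, kale 2.154, brown rice 1.333, cottage cheese 0.5333.
Take 2 servings of sunflower seeds: spends $1.00, +4.8 mg iron (running total 4.8 mg).
Take 1 serving of pasta: spends $0.50, +1.1 mg iron (running total 5.9 mg).
Take 1.738 servings of kale: spends $1.13, +2.4 mg iron (running total 8.3 mg).
Greedy by best ratio exhausts the cost allowance optimally: 8.3 mg.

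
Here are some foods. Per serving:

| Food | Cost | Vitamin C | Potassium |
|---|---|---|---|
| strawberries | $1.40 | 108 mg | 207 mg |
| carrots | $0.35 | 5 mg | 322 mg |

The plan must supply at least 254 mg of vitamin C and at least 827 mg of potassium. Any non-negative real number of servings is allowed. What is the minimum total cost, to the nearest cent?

$3.60

strawberries only: max(254/108, 827/207) = 3.995 servings → $5.59.
carrots only: max(254/5, 827/322) = 50.8 servings → $17.78.
strawberries + carrots with both tight: 2.301 servings and 1.089 servings → $3.60.
Cheapest feasible corner: $3.60.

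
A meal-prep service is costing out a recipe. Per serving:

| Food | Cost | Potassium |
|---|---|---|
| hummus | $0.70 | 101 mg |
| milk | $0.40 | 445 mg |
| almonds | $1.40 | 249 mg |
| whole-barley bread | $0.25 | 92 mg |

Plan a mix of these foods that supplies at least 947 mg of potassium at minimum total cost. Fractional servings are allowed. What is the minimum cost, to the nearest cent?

$0.85

Cost per mg of potassium: milk $0.0009, whole-barley bread $0.0027, almonds $0.0056, hummus $0.0069.
With no serving limits, use only milk: 947 mg / 445 mg = 2.128 servings × $0.40 = $0.85.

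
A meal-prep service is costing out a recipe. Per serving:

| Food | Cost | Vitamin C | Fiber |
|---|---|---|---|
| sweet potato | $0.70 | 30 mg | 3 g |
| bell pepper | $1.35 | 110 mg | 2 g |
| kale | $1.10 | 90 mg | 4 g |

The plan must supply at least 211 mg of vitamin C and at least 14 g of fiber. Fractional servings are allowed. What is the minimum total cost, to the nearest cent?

Minimising a linear cost over {vitamin C ≥ 211, fiber ≥ 14, servings ≥ 0} — the optimum is at a vertex, using one or two foods.
sweet potato only: max(211/30, 14/3) = 7.033 servings → $4.92.
bell pepper only: max(211/110, 14/2) = 7 servings → $9.45.
kale only: max(211/90, 14/4) = 3.5 servings → $3.85.
sweet potato + bell pepper with both tight: 4.141 servings and 0.7889 servings → $3.96.
sweet potato + kale with both tight: 2.773 servings and 1.42 servings → $3.50.
bell pepper + kale: intersection lies outside the first quadrant.
The minimum over all feasible corners is $3.50.

$3.50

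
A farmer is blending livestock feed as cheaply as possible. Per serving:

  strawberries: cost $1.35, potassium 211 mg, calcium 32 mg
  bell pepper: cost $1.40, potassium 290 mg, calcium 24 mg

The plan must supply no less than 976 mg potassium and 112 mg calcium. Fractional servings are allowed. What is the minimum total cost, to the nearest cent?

$5.42

For a min-cost LP with two ≥-constraints, a basic feasible solution has at most two positive variables.
strawberries only: max(976/211, 112/32) = 4.626 servings → $6.24.
bell pepper only: max(976/290, 112/24) = 4.667 servings → $6.53.
strawberries + bell pepper with both tight: 2.148 servings and 1.803 servings → $5.42.
So the least-cost plan costs $5.42.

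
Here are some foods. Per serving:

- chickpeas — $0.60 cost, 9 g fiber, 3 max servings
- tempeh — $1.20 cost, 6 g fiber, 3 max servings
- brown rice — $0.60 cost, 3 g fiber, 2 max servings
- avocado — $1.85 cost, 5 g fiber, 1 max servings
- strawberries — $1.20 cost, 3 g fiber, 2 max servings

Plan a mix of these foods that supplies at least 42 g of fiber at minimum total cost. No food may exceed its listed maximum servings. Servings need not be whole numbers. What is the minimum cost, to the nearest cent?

Cost per g of fiber: chickpeas $0.0667, tempeh $0.2000, brown rice $0.2000, avocado $0.3700, strawberries $0.4000.
Take 3 servings of chickpeas: +27.0 g fiber for $1.80 (total $1.80, still need 15.0 g).
Take 2.5 servings of tempeh: +15.0 g fiber for $3.00 (total $4.80, still need 0.0 g).
Greedy by cheapest-per-g is optimal for a single linear constraint, so the minimum cost is $4.80.

$4.80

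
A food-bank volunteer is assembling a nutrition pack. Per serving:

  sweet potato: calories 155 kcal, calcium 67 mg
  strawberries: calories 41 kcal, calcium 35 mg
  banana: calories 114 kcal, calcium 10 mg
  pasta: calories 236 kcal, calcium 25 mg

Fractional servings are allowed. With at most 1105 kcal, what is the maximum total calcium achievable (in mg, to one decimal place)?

Calcium per kcal: strawberries 0.8537, sweet potato 0.4323, pasta 0.1059, banana 0.08772.
With no serving limits, spend the whole calories allowance on strawberries: 1105 kcal / 41 kcal × 35 mg = 943.3 mg.

943.3 mg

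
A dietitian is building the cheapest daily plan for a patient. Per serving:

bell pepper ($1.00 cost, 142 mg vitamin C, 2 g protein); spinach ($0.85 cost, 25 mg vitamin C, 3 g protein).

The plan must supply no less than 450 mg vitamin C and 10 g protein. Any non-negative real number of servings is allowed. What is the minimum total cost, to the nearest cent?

$4.10

For a min-cost LP with two ≥-constraints, a basic feasible solution has at most two positive variables.
bell pepper only: max(450/142, 10/2) = 5 servings → $5.00.
spinach only: max(450/25, 10/3) = 18 servings → $15.30.
bell pepper + spinach with both tight: 2.926 servings and 1.383 servings → $4.10.
So the least-cost plan costs $4.10.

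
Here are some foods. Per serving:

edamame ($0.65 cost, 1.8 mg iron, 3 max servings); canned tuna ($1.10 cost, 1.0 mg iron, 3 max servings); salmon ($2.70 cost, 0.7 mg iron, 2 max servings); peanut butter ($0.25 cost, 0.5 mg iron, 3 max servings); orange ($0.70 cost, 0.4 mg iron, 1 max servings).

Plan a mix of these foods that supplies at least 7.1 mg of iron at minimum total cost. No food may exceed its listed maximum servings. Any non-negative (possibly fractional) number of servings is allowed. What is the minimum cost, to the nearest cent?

Cost per mg of iron: edamame $0.3611, peanut butter $0.5000, canned tuna $1.1000, orange $1.7500, salmon $3.8571.
Take 3 servings of edamame: +5.4 mg iron for $1.95 (total $1.95, still need 1.7 mg).
Take 3 servings of peanut butter: +1.5 mg iron for $0.75 (total $2.70, still need 0.2 mg).
Take 0.2 servings of canned tuna: +0.2 mg iron for $0.22 (total $2.92, still need 0.0 mg).
Filling from the cheapest source first is optimal under one linear minimum: $2.92.

$2.92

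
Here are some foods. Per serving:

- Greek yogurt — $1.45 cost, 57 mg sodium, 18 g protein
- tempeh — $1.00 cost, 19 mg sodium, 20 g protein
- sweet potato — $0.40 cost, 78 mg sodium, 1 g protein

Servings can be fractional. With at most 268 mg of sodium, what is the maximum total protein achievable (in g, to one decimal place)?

Protein per mg sodium: tempeh 1.053, Greek yogurt 0.3158, sweet potato 0.01282.
With no serving limits, spend the whole sodium allowance on tempeh: 268 mg / 19 mg × 20 g = 282.1 g.

282.1 g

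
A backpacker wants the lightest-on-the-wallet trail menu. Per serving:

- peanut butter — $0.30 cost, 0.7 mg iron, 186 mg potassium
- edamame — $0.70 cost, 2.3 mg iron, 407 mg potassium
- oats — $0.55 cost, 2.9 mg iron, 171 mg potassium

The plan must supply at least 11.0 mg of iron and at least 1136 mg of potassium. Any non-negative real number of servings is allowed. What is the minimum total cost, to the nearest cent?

$2.56

For a min-cost LP with two ≥-constraints, a basic feasible solution has at most two positive variables.
peanut butter only: max(11.0/0.7, 1136/186) = 15.71 servings → $4.71.
edamame only: max(11.0/2.3, 1136/407) = 4.783 servings → $3.35.
oats only: max(11.0/2.9, 1136/171) = 6.643 servings → $3.65.
peanut butter + edamame: intersection lies outside the first quadrant.
peanut butter + oats with both tight: 3.368 servings and 2.98 servings → $2.65.
edamame + oats with both tight: 1.796 servings and 2.369 servings → $2.56.
So the least-cost plan costs $2.56.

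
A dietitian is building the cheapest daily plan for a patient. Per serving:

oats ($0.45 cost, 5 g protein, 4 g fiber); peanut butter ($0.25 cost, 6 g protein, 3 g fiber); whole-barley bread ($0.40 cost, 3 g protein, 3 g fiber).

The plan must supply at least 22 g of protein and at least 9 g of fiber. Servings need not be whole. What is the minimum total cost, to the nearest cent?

A basic optimal solution has at most two foods positive. Try each food alone and each pair with both targets met exactly.
oats only: max(22/5, 9/4) = 4.4 servings → $1.98.
peanut butter only: max(22/6, 9/3) = 3.667 servings → $0.92.
whole-barley bread only: max(22/3, 9/3) = 7.333 servings → $2.93.
oats + peanut butter: intersection lies outside the first quadrant.
oats + whole-barley bread: intersection lies outside the first quadrant.
peanut butter + whole-barley bread: the both-tight solution has a negative serving — not a feasible corner.
So the least-cost plan costs $0.92.

$0.92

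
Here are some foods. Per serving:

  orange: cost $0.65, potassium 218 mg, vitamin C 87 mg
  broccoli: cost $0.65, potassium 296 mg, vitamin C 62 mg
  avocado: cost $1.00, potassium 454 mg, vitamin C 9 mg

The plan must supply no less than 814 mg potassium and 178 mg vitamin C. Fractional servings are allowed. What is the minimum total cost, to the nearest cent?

For a min-cost LP with two ≥-constraints, a basic feasible solution has at most two positive variables.
orange only: max(814/218, 178/87) = 3.734 servings → $2.43.
broccoli only: max(814/296, 178/62) = 2.871 servings → $1.87.
avocado only: max(814/454, 178/9) = 19.78 servings → $19.78.
orange + broccoli with both tight: 0.1814 servings and 2.616 servings → $1.82.
orange + avocado with both tight: 1.958 servings and 0.8529 servings → $2.13.
broccoli + avocado with both targets exact would need a negative amount; discard.
So the least-cost plan costs $1.82.

$1.82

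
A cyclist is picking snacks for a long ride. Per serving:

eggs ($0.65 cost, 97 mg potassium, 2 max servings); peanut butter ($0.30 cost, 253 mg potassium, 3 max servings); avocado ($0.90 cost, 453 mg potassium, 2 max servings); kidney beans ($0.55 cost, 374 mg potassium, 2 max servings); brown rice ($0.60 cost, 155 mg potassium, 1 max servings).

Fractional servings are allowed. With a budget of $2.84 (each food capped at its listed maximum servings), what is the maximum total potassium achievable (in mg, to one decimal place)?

Potassium per dollar: peanut butter 843.3, kidney beans 680, avocado 503.3, brown rice 258.3, eggs 149.2.
Take 3 servings of peanut butter: spends $0.90, +759.0 mg potassium (running total 759.0 mg).
Take 2 servings of kidney beans: spends $1.10, +748.0 mg potassium (running total 1507.0 mg).
Take 0.9333 servings of avocado: spends $0.84, +422.8 mg potassium (running total 1929.8 mg).
Filling greedily by potassium-per-dollar is optimal for one linear limit, giving 1929.8 mg.

1929.8 mg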